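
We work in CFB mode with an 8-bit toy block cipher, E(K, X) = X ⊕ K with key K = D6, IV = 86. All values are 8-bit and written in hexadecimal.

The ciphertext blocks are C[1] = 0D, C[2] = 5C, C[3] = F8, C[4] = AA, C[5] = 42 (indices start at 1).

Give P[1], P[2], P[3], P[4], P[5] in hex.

P[1] = 5D, P[2] = 87, P[3] = 72, P[4] = 84, P[5] = 3E

CFB decryption: P_i = C_i ⊕ E(K, C_{i−1}), with C_{0} = IV.
P[1]: E(K, 86) = 50; 0D ⊕ 50 = 5D.
P[2]: E(K, 0D) = DB; 5C ⊕ DB = 87.
P[3]: E(K, 5C) = 8A; F8 ⊕ 8A = 72.
P[4]: E(K, F8) = 2E; AA ⊕ 2E = 84.
P[5]: E(K, AA) = 7C; 42 ⊕ 7C = 3E.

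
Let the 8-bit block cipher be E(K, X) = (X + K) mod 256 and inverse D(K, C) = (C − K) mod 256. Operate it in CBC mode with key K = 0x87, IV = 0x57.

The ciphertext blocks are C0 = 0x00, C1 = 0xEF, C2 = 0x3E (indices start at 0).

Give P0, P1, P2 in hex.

CBC decryption: P_i = D(K, C_i) ⊕ C_{i−1}, with C_{−1} = IV.
P0: D(K, 0x00) = 0x79; 0x79 ⊕ 0x57 = 0x2E.
P1: D(K, 0xEF) = 0x68; 0x68 ⊕ 0x00 = 0x68.
P2: D(K, 0x3E) = 0xB7; 0xB7 ⊕ 0xEF = 0x58.

P0 = 0x2E, P1 = 0x68, P2 = 0x58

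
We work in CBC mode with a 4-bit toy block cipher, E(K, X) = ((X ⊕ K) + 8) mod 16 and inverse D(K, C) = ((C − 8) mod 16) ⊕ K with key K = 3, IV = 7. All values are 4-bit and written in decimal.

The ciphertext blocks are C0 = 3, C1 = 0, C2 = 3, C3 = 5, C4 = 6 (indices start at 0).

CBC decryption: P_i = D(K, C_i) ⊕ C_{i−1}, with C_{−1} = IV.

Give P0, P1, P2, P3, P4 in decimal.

P0: D(K, 3) = 8; 8 ⊕ 7 = 15.
P1: D(K, 0) = 11; 11 ⊕ 3 = 8.
P2: D(K, 3) = 8; 8 ⊕ 0 = 8.
P3: D(K, 5) = 14; 14 ⊕ 3 = 13.
P4: D(K, 6) = 13; 13 ⊕ 5 = 8.

P0 = 15, P1 = 8, P2 = 8, P3 = 13, P4 = 8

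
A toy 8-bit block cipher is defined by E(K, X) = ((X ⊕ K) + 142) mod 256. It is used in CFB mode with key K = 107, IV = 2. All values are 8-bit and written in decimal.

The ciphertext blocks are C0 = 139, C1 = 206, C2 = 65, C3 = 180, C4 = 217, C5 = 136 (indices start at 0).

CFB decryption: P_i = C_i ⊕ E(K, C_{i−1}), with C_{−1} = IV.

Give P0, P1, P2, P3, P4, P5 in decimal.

P0: E(K, 2) = 247; 139 ⊕ 247 = 124.
P1: E(K, 139) = 110; 206 ⊕ 110 = 160.
P2: E(K, 206) = 51; 65 ⊕ 51 = 114.
P3: E(K, 65) = 184; 180 ⊕ 184 = 12.
P4: E(K, 180) = 109; 217 ⊕ 109 = 180.
P5: E(K, 217) = 64; 136 ⊕ 64 = 200.

P0 = 124, P1 = 160, P2 = 114, P3 = 12, P4 = 180, P5 = 200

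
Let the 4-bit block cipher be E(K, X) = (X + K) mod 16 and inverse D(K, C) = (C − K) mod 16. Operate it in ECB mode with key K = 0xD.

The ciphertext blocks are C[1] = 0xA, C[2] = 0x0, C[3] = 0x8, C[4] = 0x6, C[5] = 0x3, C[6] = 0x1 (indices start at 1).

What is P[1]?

ECB decryption: P_i = D(K, C_i).
P[1]: D(K, 0xA) = 0xD.

P[1] = 0xD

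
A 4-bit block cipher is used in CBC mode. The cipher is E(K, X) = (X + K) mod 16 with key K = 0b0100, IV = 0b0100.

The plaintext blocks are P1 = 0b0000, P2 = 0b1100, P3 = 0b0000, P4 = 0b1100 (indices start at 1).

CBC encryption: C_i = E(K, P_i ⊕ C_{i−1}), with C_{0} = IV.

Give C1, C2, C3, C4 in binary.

C1: P1 ⊕ 0b0100 = 0b0100; E(K, 0b0100) = 0b1000.
C2: P2 ⊕ 0b1000 = 0b0100; E(K, 0b0100) = 0b1000.
C3: P3 ⊕ 0b1000 = 0b1000; E(K, 0b1000) = 0b1100.
C4: P4 ⊕ 0b1100 = 0b0000; E(K, 0b0000) = 0b0100.

C1 = 0b1000, C2 = 0b1000, C3 = 0b1100, C4 = 0b0100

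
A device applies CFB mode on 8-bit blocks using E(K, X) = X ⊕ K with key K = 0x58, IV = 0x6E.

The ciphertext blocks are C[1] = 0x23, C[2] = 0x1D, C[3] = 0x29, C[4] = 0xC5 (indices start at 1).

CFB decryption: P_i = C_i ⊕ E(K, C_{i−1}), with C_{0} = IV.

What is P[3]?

P[3]: E(K, 0x1D) = 0x45; 0x29 ⊕ 0x45 = 0x6C.

P[3] = 0x6C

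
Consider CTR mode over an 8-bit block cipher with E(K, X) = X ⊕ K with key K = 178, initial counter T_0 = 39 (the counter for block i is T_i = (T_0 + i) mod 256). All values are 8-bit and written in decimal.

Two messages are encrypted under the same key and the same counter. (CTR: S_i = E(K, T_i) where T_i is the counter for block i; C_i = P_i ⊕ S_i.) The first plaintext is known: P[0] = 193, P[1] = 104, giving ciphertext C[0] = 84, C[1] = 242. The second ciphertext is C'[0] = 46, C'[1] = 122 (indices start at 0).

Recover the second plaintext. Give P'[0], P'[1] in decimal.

P'[0] = 187, P'[1] = 224

In CTR with a reused counter, both messages share the same keystream S_i, so C_i ⊕ C'_i = P_i ⊕ P'_i and thus P'_i = P_i ⊕ C_i ⊕ C'_i.
P'[0]: 193 ⊕ 84 ⊕ 46 = 187.
P'[1]: 104 ⊕ 242 ⊕ 122 = 224.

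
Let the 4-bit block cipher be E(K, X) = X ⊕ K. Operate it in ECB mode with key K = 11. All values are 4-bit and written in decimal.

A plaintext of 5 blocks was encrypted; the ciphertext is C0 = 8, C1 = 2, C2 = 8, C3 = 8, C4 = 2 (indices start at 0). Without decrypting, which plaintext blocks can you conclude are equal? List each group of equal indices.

P0 = P2 = P3; P1 = P4

ECB encrypts each block independently with the same key, so equal ciphertext blocks imply equal plaintext blocks.
C0 = C2 = C3 = 8, so P0 = P2 = P3.
C1 = C4 = 2, so P1 = P4.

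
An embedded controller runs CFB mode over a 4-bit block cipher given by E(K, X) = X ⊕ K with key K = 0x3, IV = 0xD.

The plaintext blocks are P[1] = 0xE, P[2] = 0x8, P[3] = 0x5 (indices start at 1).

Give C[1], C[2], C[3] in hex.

C[1] = 0x0, C[2] = 0xB, C[3] = 0xD

CFB encryption: C_i = P_i ⊕ E(K, C_{i−1}), with C_{0} = IV.
C[1]: E(K, 0xD) = 0xE; 0xE ⊕ 0xE = 0x0.
C[2]: E(K, 0x0) = 0x3; 0x8 ⊕ 0x3 = 0xB.
C[3]: E(K, 0xB) = 0x8; 0x5 ⊕ 0x8 = 0xD.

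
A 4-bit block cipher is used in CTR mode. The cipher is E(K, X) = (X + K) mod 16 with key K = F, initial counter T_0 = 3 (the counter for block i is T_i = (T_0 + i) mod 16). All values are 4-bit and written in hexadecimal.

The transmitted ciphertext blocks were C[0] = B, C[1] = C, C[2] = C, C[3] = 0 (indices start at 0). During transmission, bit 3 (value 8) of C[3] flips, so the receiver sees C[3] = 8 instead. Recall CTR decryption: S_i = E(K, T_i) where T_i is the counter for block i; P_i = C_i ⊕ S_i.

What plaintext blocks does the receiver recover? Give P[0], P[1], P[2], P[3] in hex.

Only C[3] changed, to 8. In CTR, a change in C_i flips the same bit in P_i only; the keystream is unaffected. Decrypting the received ciphertext:
P[0]: T = 3, S = E(K, T) = 2; B ⊕ 2 = 9.
P[1]: T = 4, S = E(K, T) = 3; C ⊕ 3 = F.
P[2]: T = 5, S = E(K, T) = 4; C ⊕ 4 = 8.
P[3]: T = 6, S = E(K, T) = 5; 8 ⊕ 5 = D.
Blocks that differ from the original plaintext: P[3].

P[0] = 9, P[1] = F, P[2] = 8, P[3] = D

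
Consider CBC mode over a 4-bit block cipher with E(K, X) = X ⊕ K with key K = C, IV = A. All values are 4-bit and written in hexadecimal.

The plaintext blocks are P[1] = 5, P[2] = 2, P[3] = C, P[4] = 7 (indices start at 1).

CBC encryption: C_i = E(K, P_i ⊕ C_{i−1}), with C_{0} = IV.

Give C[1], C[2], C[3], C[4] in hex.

C[1] = 3, C[2] = D, C[3] = D, C[4] = 6

C[1]: P[1] ⊕ A = F; E(K, F) = 3.
C[2]: P[2] ⊕ 3 = 1; E(K, 1) = D.
C[3]: P[3] ⊕ D = 1; E(K, 1) = D.
C[4]: P[4] ⊕ D = A; E(K, A) = 6.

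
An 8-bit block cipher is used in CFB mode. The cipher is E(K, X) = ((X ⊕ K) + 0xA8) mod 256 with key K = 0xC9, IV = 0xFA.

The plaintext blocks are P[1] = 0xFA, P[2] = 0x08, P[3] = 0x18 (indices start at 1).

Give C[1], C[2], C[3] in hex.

C[1] = 0x21, C[2] = 0x98, C[3] = 0xE1

CFB encryption: C_i = P_i ⊕ E(K, C_{i−1}), with C_{0} = IV.
C[1]: E(K, 0xFA) = 0xDB; 0xFA ⊕ 0xDB = 0x21.
C[2]: E(K, 0x21) = 0x90; 0x08 ⊕ 0x90 = 0x98.
C[3]: E(K, 0x98) = 0xF9; 0x18 ⊕ 0xF9 = 0xE1.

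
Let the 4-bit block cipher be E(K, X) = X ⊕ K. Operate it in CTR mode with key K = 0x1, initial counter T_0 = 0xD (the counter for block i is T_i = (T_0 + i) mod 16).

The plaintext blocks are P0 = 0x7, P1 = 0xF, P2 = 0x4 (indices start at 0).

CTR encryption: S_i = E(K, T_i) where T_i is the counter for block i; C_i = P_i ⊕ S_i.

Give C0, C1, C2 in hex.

C0 = 0xB, C1 = 0x0, C2 = 0xA

C0: T = 0xD, S = E(K, T) = 0xC; 0x7 ⊕ 0xC = 0xB.
C1: T = 0xE, S = E(K, T) = 0xF; 0xF ⊕ 0xF = 0x0.
C2: T = 0xF, S = E(K, T) = 0xE; 0x4 ⊕ 0xE = 0xA.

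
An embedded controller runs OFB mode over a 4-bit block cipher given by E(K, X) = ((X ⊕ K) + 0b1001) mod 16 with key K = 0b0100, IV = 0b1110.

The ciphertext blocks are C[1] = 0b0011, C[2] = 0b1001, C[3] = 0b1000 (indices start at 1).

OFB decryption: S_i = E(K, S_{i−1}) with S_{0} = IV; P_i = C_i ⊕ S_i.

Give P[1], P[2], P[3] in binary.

P[1]: S = E(K, 0b1110) = 0b0011; 0b0011 ⊕ 0b0011 = 0b0000.
P[2]: S = E(K, 0b0011) = 0b0000; 0b1001 ⊕ 0b0000 = 0b1001.
P[3]: S = E(K, 0b0000) = 0b1101; 0b1000 ⊕ 0b1101 = 0b0101.

P[1] = 0b0000, P[2] = 0b1001, P[3] = 0b0101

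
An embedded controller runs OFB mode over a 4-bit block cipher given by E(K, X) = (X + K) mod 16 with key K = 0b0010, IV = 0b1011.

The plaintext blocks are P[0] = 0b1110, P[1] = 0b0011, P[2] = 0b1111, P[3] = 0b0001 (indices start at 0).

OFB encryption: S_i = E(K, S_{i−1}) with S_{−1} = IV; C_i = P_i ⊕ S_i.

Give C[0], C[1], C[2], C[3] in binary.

C[0]: S = E(K, 0b1011) = 0b1101; 0b1110 ⊕ 0b1101 = 0b0011.
C[1]: S = E(K, 0b1101) = 0b1111; 0b0011 ⊕ 0b1111 = 0b1100.
C[2]: S = E(K, 0b1111) = 0b0001; 0b1111 ⊕ 0b0001 = 0b1110.
C[3]: S = E(K, 0b0001) = 0b0011; 0b0001 ⊕ 0b0011 = 0b0010.

C[0] = 0b0011, C[1] = 0b1100, C[2] = 0b1110, C[3] = 0b0010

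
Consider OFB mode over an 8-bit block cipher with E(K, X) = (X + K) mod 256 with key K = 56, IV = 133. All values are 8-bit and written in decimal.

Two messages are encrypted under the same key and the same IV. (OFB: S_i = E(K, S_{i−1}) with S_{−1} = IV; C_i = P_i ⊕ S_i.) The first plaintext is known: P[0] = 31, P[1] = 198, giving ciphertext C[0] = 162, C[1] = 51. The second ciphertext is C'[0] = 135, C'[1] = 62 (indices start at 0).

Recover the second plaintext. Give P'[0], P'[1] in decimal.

P'[0] = 58, P'[1] = 203

In OFB with a reused IV, both messages share the same keystream S_i, so C_i ⊕ C'_i = P_i ⊕ P'_i and thus P'_i = P_i ⊕ C_i ⊕ C'_i.
P'[0]: 31 ⊕ 162 ⊕ 135 = 58.
P'[1]: 198 ⊕ 51 ⊕ 62 = 203.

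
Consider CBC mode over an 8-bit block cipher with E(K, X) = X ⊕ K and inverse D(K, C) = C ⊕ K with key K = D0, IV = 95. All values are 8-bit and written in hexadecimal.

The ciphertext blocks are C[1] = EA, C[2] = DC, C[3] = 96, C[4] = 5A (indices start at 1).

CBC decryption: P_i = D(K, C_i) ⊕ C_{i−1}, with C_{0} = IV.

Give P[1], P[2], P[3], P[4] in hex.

P[1] = AF, P[2] = E6, P[3] = 9A, P[4] = 1C

P[1]: D(K, EA) = 3A; 3A ⊕ 95 = AF.
P[2]: D(K, DC) = 0C; 0C ⊕ EA = E6.
P[3]: D(K, 96) = 46; 46 ⊕ DC = 9A.
P[4]: D(K, 5A) = 8A; 8A ⊕ 96 = 1C.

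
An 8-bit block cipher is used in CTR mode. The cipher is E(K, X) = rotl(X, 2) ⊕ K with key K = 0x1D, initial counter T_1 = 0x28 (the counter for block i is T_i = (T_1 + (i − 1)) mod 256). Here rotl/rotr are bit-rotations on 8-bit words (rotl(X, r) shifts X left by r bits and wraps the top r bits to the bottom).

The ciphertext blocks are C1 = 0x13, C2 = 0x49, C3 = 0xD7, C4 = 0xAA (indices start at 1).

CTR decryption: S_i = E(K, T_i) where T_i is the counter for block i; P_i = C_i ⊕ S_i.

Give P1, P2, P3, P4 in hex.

P1: T = 0x28, S = E(K, T) = 0xBD; 0x13 ⊕ 0xBD = 0xAE.
P2: T = 0x29, S = E(K, T) = 0xB9; 0x49 ⊕ 0xB9 = 0xF0.
P3: T = 0x2A, S = E(K, T) = 0xB5; 0xD7 ⊕ 0xB5 = 0x62.
P4: T = 0x2B, S = E(K, T) = 0xB1; 0xAA ⊕ 0xB1 = 0x1B.

P1 = 0xAE, P2 = 0xF0, P3 = 0x62, P4 = 0x1B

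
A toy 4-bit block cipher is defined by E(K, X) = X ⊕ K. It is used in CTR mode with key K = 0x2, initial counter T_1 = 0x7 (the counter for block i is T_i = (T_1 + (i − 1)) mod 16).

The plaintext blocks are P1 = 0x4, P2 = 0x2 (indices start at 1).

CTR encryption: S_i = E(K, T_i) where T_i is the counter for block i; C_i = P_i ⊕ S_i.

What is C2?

C1: T = 0x7, S = E(K, T) = 0x5; 0x4 ⊕ 0x5 = 0x1.
C2: T = 0x8, S = E(K, T) = 0xA; 0x2 ⊕ 0xA = 0x8.

C2 = 0x8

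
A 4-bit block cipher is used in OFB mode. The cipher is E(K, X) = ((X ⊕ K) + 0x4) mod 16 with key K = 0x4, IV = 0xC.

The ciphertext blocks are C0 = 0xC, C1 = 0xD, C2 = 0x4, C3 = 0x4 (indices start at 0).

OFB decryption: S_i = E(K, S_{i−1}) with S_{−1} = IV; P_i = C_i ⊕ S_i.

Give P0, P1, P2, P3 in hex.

P0: S = E(K, 0xC) = 0xC; 0xC ⊕ 0xC = 0x0.
P1: S = E(K, 0xC) = 0xC; 0xD ⊕ 0xC = 0x1.
P2: S = E(K, 0xC) = 0xC; 0x4 ⊕ 0xC = 0x8.
P3: S = E(K, 0xC) = 0xC; 0x4 ⊕ 0xC = 0x8.

P0 = 0x0, P1 = 0x1, P2 = 0x8, P3 = 0x8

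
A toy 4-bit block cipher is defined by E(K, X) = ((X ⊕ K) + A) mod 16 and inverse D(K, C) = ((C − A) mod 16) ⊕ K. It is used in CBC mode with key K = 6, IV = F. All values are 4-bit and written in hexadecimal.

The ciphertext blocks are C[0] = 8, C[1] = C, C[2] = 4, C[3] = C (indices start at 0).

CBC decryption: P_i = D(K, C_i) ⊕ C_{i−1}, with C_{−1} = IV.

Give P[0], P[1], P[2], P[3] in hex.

P[0] = 7, P[1] = C, P[2] = 0, P[3] = 0

P[0]: D(K, 8) = 8; 8 ⊕ F = 7.
P[1]: D(K, C) = 4; 4 ⊕ 8 = C.
P[2]: D(K, 4) = C; C ⊕ C = 0.
P[3]: D(K, C) = 4; 4 ⊕ 4 = 0.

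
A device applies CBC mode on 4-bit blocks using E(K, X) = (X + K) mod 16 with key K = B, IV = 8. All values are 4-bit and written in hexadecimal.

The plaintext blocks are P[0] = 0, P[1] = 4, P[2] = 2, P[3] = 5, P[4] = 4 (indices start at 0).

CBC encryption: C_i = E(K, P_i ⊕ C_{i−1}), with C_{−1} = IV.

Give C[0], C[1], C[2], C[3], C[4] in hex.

C[0]: P[0] ⊕ 8 = 8; E(K, 8) = 3.
C[1]: P[1] ⊕ 3 = 7; E(K, 7) = 2.
C[2]: P[2] ⊕ 2 = 0; E(K, 0) = B.
C[3]: P[3] ⊕ B = E; E(K, E) = 9.
C[4]: P[4] ⊕ 9 = D; E(K, D) = 8.

C[0] = 3, C[1] = 2, C[2] = B, C[3] = 9, C[4] = 8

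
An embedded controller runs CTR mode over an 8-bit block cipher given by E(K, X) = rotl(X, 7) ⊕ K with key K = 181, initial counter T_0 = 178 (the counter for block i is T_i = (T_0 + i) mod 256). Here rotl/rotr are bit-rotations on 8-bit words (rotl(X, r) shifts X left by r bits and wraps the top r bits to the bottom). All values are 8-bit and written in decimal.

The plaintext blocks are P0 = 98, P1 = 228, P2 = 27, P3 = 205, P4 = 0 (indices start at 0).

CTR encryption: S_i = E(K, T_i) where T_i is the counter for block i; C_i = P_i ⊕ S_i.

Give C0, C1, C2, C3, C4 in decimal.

C0: T = 178, S = E(K, T) = 236; 98 ⊕ 236 = 142.
C1: T = 179, S = E(K, T) = 108; 228 ⊕ 108 = 136.
C2: T = 180, S = E(K, T) = 239; 27 ⊕ 239 = 244.
C3: T = 181, S = E(K, T) = 111; 205 ⊕ 111 = 162.
C4: T = 182, S = E(K, T) = 238; 0 ⊕ 238 = 238.

C0 = 142, C1 = 136, C2 = 244, C3 = 162, C4 = 238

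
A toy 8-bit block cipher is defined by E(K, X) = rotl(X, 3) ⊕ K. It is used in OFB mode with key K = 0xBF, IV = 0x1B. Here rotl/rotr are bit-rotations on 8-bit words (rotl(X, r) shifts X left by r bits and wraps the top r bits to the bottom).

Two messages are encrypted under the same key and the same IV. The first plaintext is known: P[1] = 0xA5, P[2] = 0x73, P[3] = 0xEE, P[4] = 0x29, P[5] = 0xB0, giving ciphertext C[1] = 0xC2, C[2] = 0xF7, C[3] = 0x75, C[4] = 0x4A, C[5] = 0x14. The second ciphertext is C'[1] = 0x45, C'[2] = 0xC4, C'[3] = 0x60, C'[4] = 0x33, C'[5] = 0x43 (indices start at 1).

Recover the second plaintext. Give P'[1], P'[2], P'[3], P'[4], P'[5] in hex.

P'[1] = 0x22, P'[2] = 0x40, P'[3] = 0xFB, P'[4] = 0x50, P'[5] = 0xE7

In OFB with a reused IV, both messages share the same keystream S_i, so C_i ⊕ C'_i = P_i ⊕ P'_i and thus P'_i = P_i ⊕ C_i ⊕ C'_i.
P'[1]: 0xA5 ⊕ 0xC2 ⊕ 0x45 = 0x22.
P'[2]: 0x73 ⊕ 0xF7 ⊕ 0xC4 = 0x40.
P'[3]: 0xEE ⊕ 0x75 ⊕ 0x60 = 0xFB.
P'[4]: 0x29 ⊕ 0x4A ⊕ 0x33 = 0x50.
P'[5]: 0xB0 ⊕ 0x14 ⊕ 0x43 = 0xE7.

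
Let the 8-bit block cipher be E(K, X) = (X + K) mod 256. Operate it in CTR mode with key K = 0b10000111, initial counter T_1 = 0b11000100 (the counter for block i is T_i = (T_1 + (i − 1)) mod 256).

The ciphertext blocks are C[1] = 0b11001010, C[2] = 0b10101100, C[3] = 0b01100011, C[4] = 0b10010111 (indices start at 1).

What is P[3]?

CTR decryption: S_i = E(K, T_i) where T_i is the counter for block i; P_i = C_i ⊕ S_i.
P[3]: T = 0b11000110, S = E(K, T) = 0b01001101; 0b01100011 ⊕ 0b01001101 = 0b00101110.

P[3] = 0b00101110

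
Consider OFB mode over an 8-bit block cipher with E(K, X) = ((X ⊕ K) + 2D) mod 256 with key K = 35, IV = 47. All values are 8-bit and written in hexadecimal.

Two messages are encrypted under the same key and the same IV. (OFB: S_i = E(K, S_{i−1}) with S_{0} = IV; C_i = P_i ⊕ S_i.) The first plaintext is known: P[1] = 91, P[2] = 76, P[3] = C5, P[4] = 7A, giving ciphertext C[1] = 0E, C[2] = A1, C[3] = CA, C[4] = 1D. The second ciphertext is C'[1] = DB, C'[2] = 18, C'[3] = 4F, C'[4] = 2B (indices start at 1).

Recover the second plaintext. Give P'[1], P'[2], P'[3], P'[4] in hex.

In OFB with a reused IV, both messages share the same keystream S_i, so C_i ⊕ C'_i = P_i ⊕ P'_i and thus P'_i = P_i ⊕ C_i ⊕ C'_i.
P'[1]: 91 ⊕ 0E ⊕ DB = 44.
P'[2]: 76 ⊕ A1 ⊕ 18 = CF.
P'[3]: C5 ⊕ CA ⊕ 4F = 40.
P'[4]: 7A ⊕ 1D ⊕ 2B = 4C.

P'[1] = 44, P'[2] = CF, P'[3] = 40, P'[4] = 4C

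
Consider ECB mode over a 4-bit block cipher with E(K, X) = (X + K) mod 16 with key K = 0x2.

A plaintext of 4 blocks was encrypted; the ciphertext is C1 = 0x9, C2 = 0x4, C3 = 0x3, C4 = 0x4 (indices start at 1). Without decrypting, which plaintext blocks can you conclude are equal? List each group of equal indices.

P2 = P4

ECB encrypts each block independently with the same key, so equal ciphertext blocks imply equal plaintext blocks.
C2 = C4 = 0x4, so P2 = P4.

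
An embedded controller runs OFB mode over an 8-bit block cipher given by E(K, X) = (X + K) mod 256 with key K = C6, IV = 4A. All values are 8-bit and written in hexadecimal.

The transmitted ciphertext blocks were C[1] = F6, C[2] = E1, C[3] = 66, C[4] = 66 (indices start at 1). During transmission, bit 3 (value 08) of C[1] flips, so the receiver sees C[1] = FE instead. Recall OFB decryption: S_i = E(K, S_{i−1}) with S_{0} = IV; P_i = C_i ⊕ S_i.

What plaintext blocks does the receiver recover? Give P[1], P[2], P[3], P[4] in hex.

P[1] = EE, P[2] = 37, P[3] = FA, P[4] = 04

Only C[1] changed, to FE. In OFB, a change in C_i flips the same bit in P_i only; the keystream is unaffected. Decrypting the received ciphertext:
P[1]: S = E(K, 4A) = 10; FE ⊕ 10 = EE.
P[2]: S = E(K, 10) = D6; E1 ⊕ D6 = 37.
P[3]: S = E(K, D6) = 9C; 66 ⊕ 9C = FA.
P[4]: S = E(K, 9C) = 62; 66 ⊕ 62 = 04.
Blocks that differ from the original plaintext: P[1].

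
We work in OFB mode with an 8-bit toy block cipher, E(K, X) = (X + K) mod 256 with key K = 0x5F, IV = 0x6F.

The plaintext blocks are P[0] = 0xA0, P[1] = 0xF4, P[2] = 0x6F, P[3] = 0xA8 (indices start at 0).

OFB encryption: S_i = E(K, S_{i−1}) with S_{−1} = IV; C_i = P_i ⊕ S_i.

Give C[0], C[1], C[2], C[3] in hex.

C[0] = 0x6E, C[1] = 0xD9, C[2] = 0xE3, C[3] = 0x43

C[0]: S = E(K, 0x6F) = 0xCE; 0xA0 ⊕ 0xCE = 0x6E.
C[1]: S = E(K, 0xCE) = 0x2D; 0xF4 ⊕ 0x2D = 0xD9.
C[2]: S = E(K, 0x2D) = 0x8C; 0x6F ⊕ 0x8C = 0xE3.
C[3]: S = E(K, 0x8C) = 0xEB; 0xA8 ⊕ 0xEB = 0x43.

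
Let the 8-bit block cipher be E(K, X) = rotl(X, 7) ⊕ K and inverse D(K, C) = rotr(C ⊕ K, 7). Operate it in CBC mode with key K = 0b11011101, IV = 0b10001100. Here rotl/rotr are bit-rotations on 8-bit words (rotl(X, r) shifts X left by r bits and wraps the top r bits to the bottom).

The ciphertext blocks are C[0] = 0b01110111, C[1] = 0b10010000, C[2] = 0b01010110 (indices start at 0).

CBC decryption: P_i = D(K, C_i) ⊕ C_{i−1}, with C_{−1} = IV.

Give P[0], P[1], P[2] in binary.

P[0] = 0b11011001, P[1] = 0b11101101, P[2] = 0b10000111

P[0]: D(K, 0b01110111) = 0b01010101; 0b01010101 ⊕ 0b10001100 = 0b11011001.
P[1]: D(K, 0b10010000) = 0b10011010; 0b10011010 ⊕ 0b01110111 = 0b11101101.
P[2]: D(K, 0b01010110) = 0b00010111; 0b00010111 ⊕ 0b10010000 = 0b10000111.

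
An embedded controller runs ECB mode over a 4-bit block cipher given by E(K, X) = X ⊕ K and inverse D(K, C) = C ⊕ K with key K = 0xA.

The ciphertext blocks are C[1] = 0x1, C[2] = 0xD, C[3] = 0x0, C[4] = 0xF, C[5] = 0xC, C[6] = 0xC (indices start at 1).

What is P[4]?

P[4] = 0x5

ECB decryption: P_i = D(K, C_i).
P[4]: D(K, 0xF) = 0x5.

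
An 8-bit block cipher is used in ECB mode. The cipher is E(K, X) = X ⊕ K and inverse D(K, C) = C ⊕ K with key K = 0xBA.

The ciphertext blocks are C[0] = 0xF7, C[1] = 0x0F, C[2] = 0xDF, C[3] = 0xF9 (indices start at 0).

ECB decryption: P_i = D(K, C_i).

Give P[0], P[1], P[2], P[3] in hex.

P[0]: D(K, 0xF7) = 0x4D.
P[1]: D(K, 0x0F) = 0xB5.
P[2]: D(K, 0xDF) = 0x65.
P[3]: D(K, 0xF9) = 0x43.

P[0] = 0x4D, P[1] = 0xB5, P[2] = 0x65, P[3] = 0x43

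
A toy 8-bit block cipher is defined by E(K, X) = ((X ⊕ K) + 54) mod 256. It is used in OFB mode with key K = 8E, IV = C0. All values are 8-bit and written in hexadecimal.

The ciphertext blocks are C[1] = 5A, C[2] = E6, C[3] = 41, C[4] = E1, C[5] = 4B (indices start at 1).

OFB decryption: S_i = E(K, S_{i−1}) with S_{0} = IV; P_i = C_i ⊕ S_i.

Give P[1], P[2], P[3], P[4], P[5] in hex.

P[1] = F8, P[2] = 66, P[3] = 23, P[4] = A1, P[5] = 69

P[1]: S = E(K, C0) = A2; 5A ⊕ A2 = F8.
P[2]: S = E(K, A2) = 80; E6 ⊕ 80 = 66.
P[3]: S = E(K, 80) = 62; 41 ⊕ 62 = 23.
P[4]: S = E(K, 62) = 40; E1 ⊕ 40 = A1.
P[5]: S = E(K, 40) = 22; 4B ⊕ 22 = 69.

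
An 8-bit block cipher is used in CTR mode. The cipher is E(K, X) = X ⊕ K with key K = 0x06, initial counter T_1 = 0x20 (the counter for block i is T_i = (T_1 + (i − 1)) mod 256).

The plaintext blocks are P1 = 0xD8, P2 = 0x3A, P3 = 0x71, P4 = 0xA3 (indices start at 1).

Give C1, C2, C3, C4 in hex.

CTR encryption: S_i = E(K, T_i) where T_i is the counter for block i; C_i = P_i ⊕ S_i.
C1: T = 0x20, S = E(K, T) = 0x26; 0xD8 ⊕ 0x26 = 0xFE.
C2: T = 0x21, S = E(K, T) = 0x27; 0x3A ⊕ 0x27 = 0x1D.
C3: T = 0x22, S = E(K, T) = 0x24; 0x71 ⊕ 0x24 = 0x55.
C4: T = 0x23, S = E(K, T) = 0x25; 0xA3 ⊕ 0x25 = 0x86.

C1 = 0xFE, C2 = 0x1D, C3 = 0x55, C4 = 0x86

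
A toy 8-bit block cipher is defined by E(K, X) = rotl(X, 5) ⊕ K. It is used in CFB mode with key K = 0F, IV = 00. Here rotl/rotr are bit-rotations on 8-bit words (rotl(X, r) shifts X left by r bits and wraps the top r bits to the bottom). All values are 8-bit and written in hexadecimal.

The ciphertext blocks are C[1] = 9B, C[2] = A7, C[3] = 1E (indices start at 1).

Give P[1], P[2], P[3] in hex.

CFB decryption: P_i = C_i ⊕ E(K, C_{i−1}), with C_{0} = IV.
P[1]: E(K, 00) = 0F; 9B ⊕ 0F = 94.
P[2]: E(K, 9B) = 7C; A7 ⊕ 7C = DB.
P[3]: E(K, A7) = FB; 1E ⊕ FB = E5.

P[1] = 94, P[2] = DB, P[3] = E5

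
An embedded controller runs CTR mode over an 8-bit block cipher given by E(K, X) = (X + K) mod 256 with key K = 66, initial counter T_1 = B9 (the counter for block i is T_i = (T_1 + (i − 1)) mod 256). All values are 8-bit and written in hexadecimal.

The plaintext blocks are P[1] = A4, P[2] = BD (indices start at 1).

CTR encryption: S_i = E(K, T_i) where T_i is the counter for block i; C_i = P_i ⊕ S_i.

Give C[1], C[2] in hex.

C[1]: T = B9, S = E(K, T) = 1F; A4 ⊕ 1F = BB.
C[2]: T = BA, S = E(K, T) = 20; BD ⊕ 20 = 9D.

C[1] = BB, C[2] = 9D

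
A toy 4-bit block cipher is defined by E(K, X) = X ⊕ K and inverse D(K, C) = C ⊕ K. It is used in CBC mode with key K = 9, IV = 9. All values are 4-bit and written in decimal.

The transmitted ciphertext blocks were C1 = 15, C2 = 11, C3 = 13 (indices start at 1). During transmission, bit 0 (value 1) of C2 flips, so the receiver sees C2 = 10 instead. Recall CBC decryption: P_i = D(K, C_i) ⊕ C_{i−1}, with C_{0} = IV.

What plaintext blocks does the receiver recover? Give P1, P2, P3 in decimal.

P1 = 15, P2 = 12, P3 = 14

Only C2 changed, to 10. In CBC, a change in C_i garbles P_i and flips the same bit in P_{i+1}. Decrypting the received ciphertext:
P1: D(K, 15) = 6; 6 ⊕ 9 = 15.
P2: D(K, 10) = 3; 3 ⊕ 15 = 12.
P3: D(K, 13) = 4; 4 ⊕ 10 = 14.
Blocks that differ from the original plaintext: P2, P3.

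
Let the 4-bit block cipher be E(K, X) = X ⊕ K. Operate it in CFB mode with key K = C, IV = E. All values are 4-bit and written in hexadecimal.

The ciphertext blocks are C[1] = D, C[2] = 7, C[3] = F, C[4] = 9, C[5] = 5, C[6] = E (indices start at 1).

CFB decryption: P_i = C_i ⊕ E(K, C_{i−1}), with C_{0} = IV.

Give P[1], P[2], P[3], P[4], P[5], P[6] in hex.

P[1]: E(K, E) = 2; D ⊕ 2 = F.
P[2]: E(K, D) = 1; 7 ⊕ 1 = 6.
P[3]: E(K, 7) = B; F ⊕ B = 4.
P[4]: E(K, F) = 3; 9 ⊕ 3 = A.
P[5]: E(K, 9) = 5; 5 ⊕ 5 = 0.
P[6]: E(K, 5) = 9; E ⊕ 9 = 7.

P[1] = F, P[2] = 6, P[3] = 4, P[4] = A, P[5] = 0, P[6] = 7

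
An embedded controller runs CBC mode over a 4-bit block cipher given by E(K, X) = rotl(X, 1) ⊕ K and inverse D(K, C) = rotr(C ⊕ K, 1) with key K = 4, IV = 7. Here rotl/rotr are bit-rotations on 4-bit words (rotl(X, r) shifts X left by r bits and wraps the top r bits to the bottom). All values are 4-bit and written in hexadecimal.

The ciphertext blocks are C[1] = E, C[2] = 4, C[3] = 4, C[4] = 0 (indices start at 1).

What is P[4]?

CBC decryption: P_i = D(K, C_i) ⊕ C_{i−1}, with C_{0} = IV.
P[4]: D(K, 0) = 2; 2 ⊕ 4 = 6.

P[4] = 6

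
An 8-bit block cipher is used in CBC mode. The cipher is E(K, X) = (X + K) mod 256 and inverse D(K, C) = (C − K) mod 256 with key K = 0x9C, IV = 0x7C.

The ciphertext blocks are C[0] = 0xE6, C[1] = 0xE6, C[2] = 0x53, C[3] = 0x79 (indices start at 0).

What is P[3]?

CBC decryption: P_i = D(K, C_i) ⊕ C_{i−1}, with C_{−1} = IV.
P[3]: D(K, 0x79) = 0xDD; 0xDD ⊕ 0x53 = 0x8E.

P[3] = 0x8E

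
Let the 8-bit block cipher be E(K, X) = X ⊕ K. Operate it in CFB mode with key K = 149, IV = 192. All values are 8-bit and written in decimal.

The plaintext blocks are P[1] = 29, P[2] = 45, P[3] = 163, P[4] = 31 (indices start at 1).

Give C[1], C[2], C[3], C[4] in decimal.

CFB encryption: C_i = P_i ⊕ E(K, C_{i−1}), with C_{0} = IV.
C[1]: E(K, 192) = 85; 29 ⊕ 85 = 72.
C[2]: E(K, 72) = 221; 45 ⊕ 221 = 240.
C[3]: E(K, 240) = 101; 163 ⊕ 101 = 198.
C[4]: E(K, 198) = 83; 31 ⊕ 83 = 76.

C[1] = 72, C[2] = 240, C[3] = 198, C[4] = 76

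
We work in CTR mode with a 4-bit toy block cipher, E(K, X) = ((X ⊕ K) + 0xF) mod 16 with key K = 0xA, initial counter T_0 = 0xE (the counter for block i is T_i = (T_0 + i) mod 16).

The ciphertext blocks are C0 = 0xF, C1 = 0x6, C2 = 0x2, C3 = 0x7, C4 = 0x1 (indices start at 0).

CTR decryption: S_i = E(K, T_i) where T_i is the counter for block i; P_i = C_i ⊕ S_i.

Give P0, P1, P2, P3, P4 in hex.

P0: T = 0xE, S = E(K, T) = 0x3; 0xF ⊕ 0x3 = 0xC.
P1: T = 0xF, S = E(K, T) = 0x4; 0x6 ⊕ 0x4 = 0x2.
P2: T = 0x0, S = E(K, T) = 0x9; 0x2 ⊕ 0x9 = 0xB.
P3: T = 0x1, S = E(K, T) = 0xA; 0x7 ⊕ 0xA = 0xD.
P4: T = 0x2, S = E(K, T) = 0x7; 0x1 ⊕ 0x7 = 0x6.

P0 = 0xC, P1 = 0x2, P2 = 0xB, P3 = 0xD, P4 = 0x6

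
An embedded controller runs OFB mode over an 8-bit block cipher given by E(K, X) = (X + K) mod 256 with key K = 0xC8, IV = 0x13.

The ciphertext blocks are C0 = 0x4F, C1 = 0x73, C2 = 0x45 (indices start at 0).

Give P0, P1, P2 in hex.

OFB decryption: S_i = E(K, S_{i−1}) with S_{−1} = IV; P_i = C_i ⊕ S_i.
P0: S = E(K, 0x13) = 0xDB; 0x4F ⊕ 0xDB = 0x94.
P1: S = E(K, 0xDB) = 0xA3; 0x73 ⊕ 0xA3 = 0xD0.
P2: S = E(K, 0xA3) = 0x6B; 0x45 ⊕ 0x6B = 0x2E.

P0 = 0x94, P1 = 0xD0, P2 = 0x2E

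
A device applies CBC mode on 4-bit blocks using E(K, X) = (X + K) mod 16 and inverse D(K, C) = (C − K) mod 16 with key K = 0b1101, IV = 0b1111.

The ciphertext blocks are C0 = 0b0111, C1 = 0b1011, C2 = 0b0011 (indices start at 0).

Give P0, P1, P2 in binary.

P0 = 0b0101, P1 = 0b1001, P2 = 0b1101

CBC decryption: P_i = D(K, C_i) ⊕ C_{i−1}, with C_{−1} = IV.
P0: D(K, 0b0111) = 0b1010; 0b1010 ⊕ 0b1111 = 0b0101.
P1: D(K, 0b1011) = 0b1110; 0b1110 ⊕ 0b0111 = 0b1001.
P2: D(K, 0b0011) = 0b0110; 0b0110 ⊕ 0b1011 = 0b1101.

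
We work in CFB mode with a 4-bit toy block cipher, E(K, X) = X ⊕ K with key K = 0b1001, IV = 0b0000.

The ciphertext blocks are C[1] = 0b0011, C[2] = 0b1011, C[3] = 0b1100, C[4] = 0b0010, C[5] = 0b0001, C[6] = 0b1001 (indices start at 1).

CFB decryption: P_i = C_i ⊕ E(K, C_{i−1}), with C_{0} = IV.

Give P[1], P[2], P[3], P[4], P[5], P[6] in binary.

P[1] = 0b1010, P[2] = 0b0001, P[3] = 0b1110, P[4] = 0b0111, P[5] = 0b1010, P[6] = 0b0001

P[1]: E(K, 0b0000) = 0b1001; 0b0011 ⊕ 0b1001 = 0b1010.
P[2]: E(K, 0b0011) = 0b1010; 0b1011 ⊕ 0b1010 = 0b0001.
P[3]: E(K, 0b1011) = 0b0010; 0b1100 ⊕ 0b0010 = 0b1110.
P[4]: E(K, 0b1100) = 0b0101; 0b0010 ⊕ 0b0101 = 0b0111.
P[5]: E(K, 0b0010) = 0b1011; 0b0001 ⊕ 0b1011 = 0b1010.
P[6]: E(K, 0b0001) = 0b1000; 0b1001 ⊕ 0b1000 = 0b0001.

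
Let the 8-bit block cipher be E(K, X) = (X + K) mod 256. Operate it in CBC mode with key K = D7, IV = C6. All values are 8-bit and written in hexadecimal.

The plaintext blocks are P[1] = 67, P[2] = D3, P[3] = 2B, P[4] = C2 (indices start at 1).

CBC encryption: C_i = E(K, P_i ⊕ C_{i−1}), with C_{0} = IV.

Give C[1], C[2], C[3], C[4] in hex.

C[1] = 78, C[2] = 82, C[3] = 80, C[4] = 19

C[1]: P[1] ⊕ C6 = A1; E(K, A1) = 78.
C[2]: P[2] ⊕ 78 = AB; E(K, AB) = 82.
C[3]: P[3] ⊕ 82 = A9; E(K, A9) = 80.
C[4]: P[4] ⊕ 80 = 42; E(K, 42) = 19.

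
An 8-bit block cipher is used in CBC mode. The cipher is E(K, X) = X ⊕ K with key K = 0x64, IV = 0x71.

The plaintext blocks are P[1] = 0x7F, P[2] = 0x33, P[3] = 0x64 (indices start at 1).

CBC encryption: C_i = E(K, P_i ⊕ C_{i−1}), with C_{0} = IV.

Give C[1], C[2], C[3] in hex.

C[1]: P[1] ⊕ 0x71 = 0x0E; E(K, 0x0E) = 0x6A.
C[2]: P[2] ⊕ 0x6A = 0x59; E(K, 0x59) = 0x3D.
C[3]: P[3] ⊕ 0x3D = 0x59; E(K, 0x59) = 0x3D.

C[1] = 0x6A, C[2] = 0x3D, C[3] = 0x3D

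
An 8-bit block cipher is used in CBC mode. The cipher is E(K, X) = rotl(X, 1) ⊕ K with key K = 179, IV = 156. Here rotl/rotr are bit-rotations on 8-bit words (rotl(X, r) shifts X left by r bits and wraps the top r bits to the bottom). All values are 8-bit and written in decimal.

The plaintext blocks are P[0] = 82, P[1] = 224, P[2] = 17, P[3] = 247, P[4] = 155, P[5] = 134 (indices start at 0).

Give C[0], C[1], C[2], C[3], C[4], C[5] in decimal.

C[0] = 46, C[1] = 46, C[2] = 205, C[3] = 199, C[4] = 11, C[5] = 168

CBC encryption: C_i = E(K, P_i ⊕ C_{i−1}), with C_{−1} = IV.
C[0]: P[0] ⊕ 156 = 206; E(K, 206) = 46.
C[1]: P[1] ⊕ 46 = 206; E(K, 206) = 46.
C[2]: P[2] ⊕ 46 = 63; E(K, 63) = 205.
C[3]: P[3] ⊕ 205 = 58; E(K, 58) = 199.
C[4]: P[4] ⊕ 199 = 92; E(K, 92) = 11.
C[5]: P[5] ⊕ 11 = 141; E(K, 141) = 168.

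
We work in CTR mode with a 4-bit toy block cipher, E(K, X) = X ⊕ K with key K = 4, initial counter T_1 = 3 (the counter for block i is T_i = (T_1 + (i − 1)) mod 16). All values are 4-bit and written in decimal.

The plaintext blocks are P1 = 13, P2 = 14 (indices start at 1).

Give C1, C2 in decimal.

CTR encryption: S_i = E(K, T_i) where T_i is the counter for block i; C_i = P_i ⊕ S_i.
C1: T = 3, S = E(K, T) = 7; 13 ⊕ 7 = 10.
C2: T = 4, S = E(K, T) = 0; 14 ⊕ 0 = 14.

C1 = 10, C2 = 14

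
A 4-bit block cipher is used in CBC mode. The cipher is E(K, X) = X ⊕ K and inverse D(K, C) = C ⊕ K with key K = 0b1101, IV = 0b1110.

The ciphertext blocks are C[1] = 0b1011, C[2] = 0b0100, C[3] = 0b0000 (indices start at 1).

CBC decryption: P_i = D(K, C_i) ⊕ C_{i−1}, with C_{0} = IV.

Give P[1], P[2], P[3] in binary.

P[1] = 0b1000, P[2] = 0b0010, P[3] = 0b1001

P[1]: D(K, 0b1011) = 0b0110; 0b0110 ⊕ 0b1110 = 0b1000.
P[2]: D(K, 0b0100) = 0b1001; 0b1001 ⊕ 0b1011 = 0b0010.
P[3]: D(K, 0b0000) = 0b1101; 0b1101 ⊕ 0b0100 = 0b1001.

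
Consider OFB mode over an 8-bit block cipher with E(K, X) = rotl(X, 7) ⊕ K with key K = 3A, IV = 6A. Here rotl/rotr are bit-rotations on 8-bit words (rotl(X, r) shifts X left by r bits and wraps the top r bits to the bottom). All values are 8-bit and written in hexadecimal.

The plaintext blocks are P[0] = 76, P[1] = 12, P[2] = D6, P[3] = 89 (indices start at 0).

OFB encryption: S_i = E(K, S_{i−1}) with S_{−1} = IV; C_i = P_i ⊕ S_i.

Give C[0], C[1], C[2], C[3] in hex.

C[0]: S = E(K, 6A) = 0F; 76 ⊕ 0F = 79.
C[1]: S = E(K, 0F) = BD; 12 ⊕ BD = AF.
C[2]: S = E(K, BD) = E4; D6 ⊕ E4 = 32.
C[3]: S = E(K, E4) = 48; 89 ⊕ 48 = C1.

C[0] = 79, C[1] = AF, C[2] = 32, C[3] = C1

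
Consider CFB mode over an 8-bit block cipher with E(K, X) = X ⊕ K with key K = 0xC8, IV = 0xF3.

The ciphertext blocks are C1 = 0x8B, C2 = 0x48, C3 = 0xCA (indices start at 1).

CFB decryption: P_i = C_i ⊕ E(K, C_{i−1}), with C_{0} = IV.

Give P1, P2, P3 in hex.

P1: E(K, 0xF3) = 0x3B; 0x8B ⊕ 0x3B = 0xB0.
P2: E(K, 0x8B) = 0x43; 0x48 ⊕ 0x43 = 0x0B.
P3: E(K, 0x48) = 0x80; 0xCA ⊕ 0x80 = 0x4A.

P1 = 0xB0, P2 = 0x0B, P3 = 0x4A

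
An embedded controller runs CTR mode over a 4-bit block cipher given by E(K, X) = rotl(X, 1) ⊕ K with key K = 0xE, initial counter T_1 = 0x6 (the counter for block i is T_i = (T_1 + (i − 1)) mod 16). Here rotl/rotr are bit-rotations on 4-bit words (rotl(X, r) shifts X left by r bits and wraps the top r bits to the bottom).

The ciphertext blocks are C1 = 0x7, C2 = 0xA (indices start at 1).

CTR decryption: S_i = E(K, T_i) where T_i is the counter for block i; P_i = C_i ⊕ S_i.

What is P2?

P2 = 0xA

P2: T = 0x7, S = E(K, T) = 0x0; 0xA ⊕ 0x0 = 0xA.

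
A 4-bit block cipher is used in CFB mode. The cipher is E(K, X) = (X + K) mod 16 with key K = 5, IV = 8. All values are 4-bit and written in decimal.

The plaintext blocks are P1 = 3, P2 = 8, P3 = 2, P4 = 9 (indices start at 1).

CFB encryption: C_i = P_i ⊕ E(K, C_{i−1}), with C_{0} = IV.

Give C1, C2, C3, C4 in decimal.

C1: E(K, 8) = 13; 3 ⊕ 13 = 14.
C2: E(K, 14) = 3; 8 ⊕ 3 = 11.
C3: E(K, 11) = 0; 2 ⊕ 0 = 2.
C4: E(K, 2) = 7; 9 ⊕ 7 = 14.

C1 = 14, C2 = 11, C3 = 2, C4 = 14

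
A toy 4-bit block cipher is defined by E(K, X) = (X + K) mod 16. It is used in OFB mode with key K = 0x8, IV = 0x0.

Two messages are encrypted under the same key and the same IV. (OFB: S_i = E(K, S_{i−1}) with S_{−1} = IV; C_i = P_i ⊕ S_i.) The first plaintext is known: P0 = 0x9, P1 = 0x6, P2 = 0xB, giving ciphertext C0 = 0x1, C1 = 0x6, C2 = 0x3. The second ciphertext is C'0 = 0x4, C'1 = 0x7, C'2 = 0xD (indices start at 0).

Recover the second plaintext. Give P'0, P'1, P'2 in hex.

In OFB with a reused IV, both messages share the same keystream S_i, so C_i ⊕ C'_i = P_i ⊕ P'_i and thus P'_i = P_i ⊕ C_i ⊕ C'_i.
P'0: 0x9 ⊕ 0x1 ⊕ 0x4 = 0xC.
P'1: 0x6 ⊕ 0x6 ⊕ 0x7 = 0x7.
P'2: 0xB ⊕ 0x3 ⊕ 0xD = 0x5.

P'0 = 0xC, P'1 = 0x7, P'2 = 0x5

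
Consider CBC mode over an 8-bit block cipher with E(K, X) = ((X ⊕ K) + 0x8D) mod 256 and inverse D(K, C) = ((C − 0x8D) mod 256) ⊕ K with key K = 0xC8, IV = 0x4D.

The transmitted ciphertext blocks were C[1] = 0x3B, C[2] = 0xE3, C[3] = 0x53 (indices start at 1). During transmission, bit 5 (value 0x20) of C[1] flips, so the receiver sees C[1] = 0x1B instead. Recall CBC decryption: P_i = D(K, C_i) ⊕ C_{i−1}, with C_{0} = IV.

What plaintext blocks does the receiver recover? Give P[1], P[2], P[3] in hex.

P[1] = 0x0B, P[2] = 0x85, P[3] = 0xED

Only C[1] changed, to 0x1B. In CBC, a change in C_i garbles P_i and flips the same bit in P_{i+1}. Decrypting the received ciphertext:
P[1]: D(K, 0x1B) = 0x46; 0x46 ⊕ 0x4D = 0x0B.
P[2]: D(K, 0xE3) = 0x9E; 0x9E ⊕ 0x1B = 0x85.
P[3]: D(K, 0x53) = 0x0E; 0x0E ⊕ 0xE3 = 0xED.
Blocks that differ from the original plaintext: P[1], P[2].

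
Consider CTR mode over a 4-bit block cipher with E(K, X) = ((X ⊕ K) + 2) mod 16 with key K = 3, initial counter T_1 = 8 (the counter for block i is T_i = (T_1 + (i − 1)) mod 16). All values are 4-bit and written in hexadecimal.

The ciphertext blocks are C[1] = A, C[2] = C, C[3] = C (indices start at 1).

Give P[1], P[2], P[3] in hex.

CTR decryption: S_i = E(K, T_i) where T_i is the counter for block i; P_i = C_i ⊕ S_i.
P[1]: T = 8, S = E(K, T) = D; A ⊕ D = 7.
P[2]: T = 9, S = E(K, T) = C; C ⊕ C = 0.
P[3]: T = A, S = E(K, T) = B; C ⊕ B = 7.

P[1] = 7, P[2] = 0, P[3] = 7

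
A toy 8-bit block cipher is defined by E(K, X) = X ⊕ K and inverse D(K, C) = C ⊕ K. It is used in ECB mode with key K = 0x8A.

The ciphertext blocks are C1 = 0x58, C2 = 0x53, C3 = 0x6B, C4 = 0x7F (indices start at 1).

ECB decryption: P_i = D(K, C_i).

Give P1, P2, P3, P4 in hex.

P1 = 0xD2, P2 = 0xD9, P3 = 0xE1, P4 = 0xF5

P1: D(K, 0x58) = 0xD2.
P2: D(K, 0x53) = 0xD9.
P3: D(K, 0x6B) = 0xE1.
P4: D(K, 0x7F) = 0xF5.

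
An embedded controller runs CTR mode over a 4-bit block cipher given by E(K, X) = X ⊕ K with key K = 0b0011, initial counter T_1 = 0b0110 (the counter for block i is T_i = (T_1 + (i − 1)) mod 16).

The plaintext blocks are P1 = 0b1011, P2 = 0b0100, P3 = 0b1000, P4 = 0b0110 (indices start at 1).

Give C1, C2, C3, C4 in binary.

C1 = 0b1110, C2 = 0b0000, C3 = 0b0011, C4 = 0b1100

CTR encryption: S_i = E(K, T_i) where T_i is the counter for block i; C_i = P_i ⊕ S_i.
C1: T = 0b0110, S = E(K, T) = 0b0101; 0b1011 ⊕ 0b0101 = 0b1110.
C2: T = 0b0111, S = E(K, T) = 0b0100; 0b0100 ⊕ 0b0100 = 0b0000.
C3: T = 0b1000, S = E(K, T) = 0b1011; 0b1000 ⊕ 0b1011 = 0b0011.
C4: T = 0b1001, S = E(K, T) = 0b1010; 0b0110 ⊕ 0b1010 = 0b1100.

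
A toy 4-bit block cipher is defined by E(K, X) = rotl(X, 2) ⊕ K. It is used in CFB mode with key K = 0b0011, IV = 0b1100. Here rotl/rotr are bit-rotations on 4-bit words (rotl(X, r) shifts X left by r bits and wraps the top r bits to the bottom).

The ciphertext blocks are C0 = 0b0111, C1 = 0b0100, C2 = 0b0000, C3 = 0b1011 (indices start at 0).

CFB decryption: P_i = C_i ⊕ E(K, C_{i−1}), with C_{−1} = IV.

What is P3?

P3: E(K, 0b0000) = 0b0011; 0b1011 ⊕ 0b0011 = 0b1000.

P3 = 0b1000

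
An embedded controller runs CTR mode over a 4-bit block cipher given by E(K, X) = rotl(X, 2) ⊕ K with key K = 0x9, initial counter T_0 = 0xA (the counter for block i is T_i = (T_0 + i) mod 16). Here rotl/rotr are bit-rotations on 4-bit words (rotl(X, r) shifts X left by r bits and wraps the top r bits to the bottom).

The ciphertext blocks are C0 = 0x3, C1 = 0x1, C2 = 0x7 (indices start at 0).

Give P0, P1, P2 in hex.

P0 = 0x0, P1 = 0x6, P2 = 0xD

CTR decryption: S_i = E(K, T_i) where T_i is the counter for block i; P_i = C_i ⊕ S_i.
P0: T = 0xA, S = E(K, T) = 0x3; 0x3 ⊕ 0x3 = 0x0.
P1: T = 0xB, S = E(K, T) = 0x7; 0x1 ⊕ 0x7 = 0x6.
P2: T = 0xC, S = E(K, T) = 0xA; 0x7 ⊕ 0xA = 0xD.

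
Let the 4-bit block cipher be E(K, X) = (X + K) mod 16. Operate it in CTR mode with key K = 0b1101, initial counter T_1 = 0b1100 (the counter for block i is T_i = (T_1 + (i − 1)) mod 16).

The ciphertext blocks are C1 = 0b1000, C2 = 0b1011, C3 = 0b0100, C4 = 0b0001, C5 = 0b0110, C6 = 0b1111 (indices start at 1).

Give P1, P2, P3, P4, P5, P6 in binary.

P1 = 0b0001, P2 = 0b0001, P3 = 0b1111, P4 = 0b1101, P5 = 0b1011, P6 = 0b0001

CTR decryption: S_i = E(K, T_i) where T_i is the counter for block i; P_i = C_i ⊕ S_i.
P1: T = 0b1100, S = E(K, T) = 0b1001; 0b1000 ⊕ 0b1001 = 0b0001.
P2: T = 0b1101, S = E(K, T) = 0b1010; 0b1011 ⊕ 0b1010 = 0b0001.
P3: T = 0b1110, S = E(K, T) = 0b1011; 0b0100 ⊕ 0b1011 = 0b1111.
P4: T = 0b1111, S = E(K, T) = 0b1100; 0b0001 ⊕ 0b1100 = 0b1101.
P5: T = 0b0000, S = E(K, T) = 0b1101; 0b0110 ⊕ 0b1101 = 0b1011.
P6: T = 0b0001, S = E(K, T) = 0b1110; 0b1111 ⊕ 0b1110 = 0b0001.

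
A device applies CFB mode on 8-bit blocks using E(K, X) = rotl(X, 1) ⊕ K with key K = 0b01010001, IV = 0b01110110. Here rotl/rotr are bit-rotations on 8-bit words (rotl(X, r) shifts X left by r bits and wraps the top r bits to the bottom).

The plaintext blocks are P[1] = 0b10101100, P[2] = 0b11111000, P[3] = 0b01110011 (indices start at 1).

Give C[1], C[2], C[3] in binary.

C[1] = 0b00010001, C[2] = 0b10001011, C[3] = 0b00110101

CFB encryption: C_i = P_i ⊕ E(K, C_{i−1}), with C_{0} = IV.
C[1]: E(K, 0b01110110) = 0b10111101; 0b10101100 ⊕ 0b10111101 = 0b00010001.
C[2]: E(K, 0b00010001) = 0b01110011; 0b11111000 ⊕ 0b01110011 = 0b10001011.
C[3]: E(K, 0b10001011) = 0b01000110; 0b01110011 ⊕ 0b01000110 = 0b00110101.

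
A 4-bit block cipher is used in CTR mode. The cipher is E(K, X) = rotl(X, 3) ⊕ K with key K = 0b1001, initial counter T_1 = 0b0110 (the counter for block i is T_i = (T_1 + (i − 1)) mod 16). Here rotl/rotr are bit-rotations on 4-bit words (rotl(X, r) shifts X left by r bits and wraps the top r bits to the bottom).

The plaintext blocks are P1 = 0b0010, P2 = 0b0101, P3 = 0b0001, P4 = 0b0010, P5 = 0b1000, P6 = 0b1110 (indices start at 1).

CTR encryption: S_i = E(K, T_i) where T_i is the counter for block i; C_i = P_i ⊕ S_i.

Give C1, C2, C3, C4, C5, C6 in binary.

C1: T = 0b0110, S = E(K, T) = 0b1010; 0b0010 ⊕ 0b1010 = 0b1000.
C2: T = 0b0111, S = E(K, T) = 0b0010; 0b0101 ⊕ 0b0010 = 0b0111.
C3: T = 0b1000, S = E(K, T) = 0b1101; 0b0001 ⊕ 0b1101 = 0b1100.
C4: T = 0b1001, S = E(K, T) = 0b0101; 0b0010 ⊕ 0b0101 = 0b0111.
C5: T = 0b1010, S = E(K, T) = 0b1100; 0b1000 ⊕ 0b1100 = 0b0100.
C6: T = 0b1011, S = E(K, T) = 0b0100; 0b1110 ⊕ 0b0100 = 0b1010.

C1 = 0b1000, C2 = 0b0111, C3 = 0b1100, C4 = 0b0111, C5 = 0b0100, C6 = 0b1010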